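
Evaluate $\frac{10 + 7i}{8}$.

Divisor is real, so divide each part by 8:
= 5/4 + (7/8)i


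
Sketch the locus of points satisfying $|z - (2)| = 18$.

|z - z0| = r describes a circle centered at z0 with radius r
Here z0 = 2 and r = 18
Locus: Circle centered at (2, 0) with radius 18


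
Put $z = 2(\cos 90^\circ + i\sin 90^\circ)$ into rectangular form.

a = r cos θ = 2 * 0 = 0
b = r sin θ = 2 * 1 = 2
z = 2i


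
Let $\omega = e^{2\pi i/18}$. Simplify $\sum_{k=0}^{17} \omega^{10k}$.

Let ζ = ω^10 = e^(2πi·10/18). Since 18 ∤ 10, ζ ≠ 1.
Sum = Σ_{k=0}^{17} ζ^k = (ζ^18 - 1)/(ζ - 1) = (ω^{10·18} - 1)/(ζ - 1) = (1 - 1)/(ζ - 1) = 0


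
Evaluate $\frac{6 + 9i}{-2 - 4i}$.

Multiply numerator and denominator by conjugate (-2 + 4i):
= (6 + 9i)(-2 + 4i) / ((-2)^2 + (-4)^2)
= (-48 + 6i) / 20
Divide through by 2: (-24 + 3i) / 10
= -12/5 + (3/10)i


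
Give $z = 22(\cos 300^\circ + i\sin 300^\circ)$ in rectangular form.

a = r cos θ = 22 * 1/2 = 11
b = r sin θ = 22 * -sqrt(3)/2 = -11*sqrt(3)
z = 11 - 11*sqrt(3)i


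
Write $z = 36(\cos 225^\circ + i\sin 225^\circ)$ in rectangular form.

a = r cos θ = 36 * -sqrt(2)/2 = -18*sqrt(2)
b = r sin θ = 36 * -sqrt(2)/2 = -18*sqrt(2)
z = -18*sqrt(2) - 18*sqrt(2)i


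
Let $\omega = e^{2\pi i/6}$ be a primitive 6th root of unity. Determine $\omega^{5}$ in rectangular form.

ω^5 = e^(2πi·5/6) = e^(i·5π/3)
= cos(5π/3) + i sin(5π/3)
= 1/2 - (sqrt(3)/2)i


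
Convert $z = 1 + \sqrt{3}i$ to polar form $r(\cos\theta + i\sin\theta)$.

r = |z| = sqrt(a^2 + b^2) = sqrt((1)^2 + (sqrt(3))^2) = sqrt(1 + 3) = sqrt(4) = 2
θ = arctan(b/a) = arctan(1.7321/1) (quadrant-adjusted) = 60°
z = 2(cos 60° + i sin 60°)


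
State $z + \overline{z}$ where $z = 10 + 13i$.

z + conjugate(z) = (a + bi) + (a - bi) = 2a
= 2 * 10 = 20


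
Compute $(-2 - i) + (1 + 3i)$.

(-2 + 1) + (-1 + 3)i = -1 + 2i


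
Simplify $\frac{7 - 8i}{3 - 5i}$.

Multiply numerator and denominator by conjugate (3 + 5i):
= (7 - 8i)(3 + 5i) / (3^2 + (-5)^2)
= (61 + 11i) / 34
= 61/34 + (11/34)i


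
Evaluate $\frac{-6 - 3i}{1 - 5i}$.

Multiply numerator and denominator by conjugate (1 + 5i):
= (-6 - 3i)(1 + 5i) / (1^2 + (-5)^2)
= (9 - 33i) / 26
= 9/26 - (33/26)i


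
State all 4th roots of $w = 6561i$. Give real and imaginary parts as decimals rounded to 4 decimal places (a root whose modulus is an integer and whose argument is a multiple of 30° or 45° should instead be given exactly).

|w| = 6561, arg(w) = 90°
Root modulus = 6561^(1/4) = 9
Root arguments: θ_k = (90° + 360°k)/4 for k = 0, 1, ..., 3
Compute each root as (root modulus)(cos θ_k + i sin θ_k) using full-precision intermediates, then round to 4 decimal places.
Roots: 8.3149 + 3.4442i, -3.4442 + 8.3149i, -8.3149 - 3.4442i, 3.4442 - 8.3149i


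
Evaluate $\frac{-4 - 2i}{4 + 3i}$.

Multiply numerator and denominator by conjugate (4 - 3i):
= (-4 - 2i)(4 - 3i) / (4^2 + 3^2)
= (-22 + 4i) / 25
= -22/25 + (4/25)i


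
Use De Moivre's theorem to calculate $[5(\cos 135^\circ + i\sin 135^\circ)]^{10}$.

By De Moivre: z^n = r^n(cos(nθ) + i sin(nθ))
= 5^10(cos(10*135°) + i sin(10*135°))
= 9765625(cos 270° + i sin 270°)
= -9765625i


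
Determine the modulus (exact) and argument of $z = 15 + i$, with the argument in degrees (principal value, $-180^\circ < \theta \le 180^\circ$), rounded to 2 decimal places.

|z| = sqrt(15^2 + 1^2) = sqrt(226)
arg(z) = arctan(b/a) = arctan(1/15) (quadrant-adjusted) = 3.81°


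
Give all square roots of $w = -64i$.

|w| = 64, arg(w) = 270°
Root modulus = 64^(1/2) = 8
Root arguments: θ_k = (270° + 360°k)/2 for k = 0, 1, ..., 1
Roots: -4*sqrt(2) + 4*sqrt(2)i, 4*sqrt(2) - 4*sqrt(2)i


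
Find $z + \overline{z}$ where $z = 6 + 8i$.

z + conjugate(z) = (a + bi) + (a - bi) = 2a
= 2 * 6 = 12


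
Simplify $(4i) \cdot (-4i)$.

(a1*a2 - b1*b2) + (a1*b2 + b1*a2)i
= (0 - (-16)) + (0 + 0)i
= 16


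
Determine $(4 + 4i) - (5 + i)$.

(4 - 5) + (4 - 1)i = -1 + 3i


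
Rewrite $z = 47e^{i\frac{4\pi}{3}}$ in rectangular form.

a = r cos θ = 47 * -1/2 = -47/2
b = r sin θ = 47 * -sqrt(3)/2 = -47*sqrt(3)/2
z = -47/2 - (47*sqrt(3)/2)i


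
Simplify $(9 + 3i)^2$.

(a + bi)^2 = a^2 - b^2 + 2abi
= 9^2 - 3^2 + 2*9*3i
= 72 + 54i


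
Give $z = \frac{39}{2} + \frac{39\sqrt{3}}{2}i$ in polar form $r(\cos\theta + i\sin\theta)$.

r = |z| = sqrt(a^2 + b^2) = sqrt((39/2)^2 + (39*sqrt(3)/2)^2) = sqrt(1521/4 + 4563/4) = sqrt(1521) = 39
θ = arctan(b/a) = arctan(33.775/19.5) (quadrant-adjusted) = 60°
z = 39(cos 60° + i sin 60°)


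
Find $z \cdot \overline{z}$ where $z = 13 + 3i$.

z * conjugate(z) = |z|^2 = a^2 + b^2
= 13^2 + 3^2 = 178


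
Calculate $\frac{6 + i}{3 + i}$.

Multiply numerator and denominator by conjugate (3 - i):
= (6 + i)(3 - i) / (3^2 + 1^2)
= (19 - 3i) / 10
= 19/10 - (3/10)i


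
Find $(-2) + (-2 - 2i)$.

(-2 + (-2)) + (0 + (-2))i = -4 - 2i


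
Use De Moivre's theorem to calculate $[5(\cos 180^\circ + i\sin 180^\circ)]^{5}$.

By De Moivre: z^n = r^n(cos(nθ) + i sin(nθ))
= 5^5(cos(5*180°) + i sin(5*180°))
= 3125(cos 180° + i sin 180°)
= -3125


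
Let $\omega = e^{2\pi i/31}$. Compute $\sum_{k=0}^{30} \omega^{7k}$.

Let ζ = ω^7 = e^(2πi·7/31). Since 31 ∤ 7, ζ ≠ 1.
Sum = Σ_{k=0}^{30} ζ^k = (ζ^31 - 1)/(ζ - 1) = (ω^{7·31} - 1)/(ζ - 1) = (1 - 1)/(ζ - 1) = 0


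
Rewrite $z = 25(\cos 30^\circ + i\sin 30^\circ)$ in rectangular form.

a = r cos θ = 25 * sqrt(3)/2 = 25*sqrt(3)/2
b = r sin θ = 25 * 1/2 = 25/2
z = 25*sqrt(3)/2 + (25/2)i


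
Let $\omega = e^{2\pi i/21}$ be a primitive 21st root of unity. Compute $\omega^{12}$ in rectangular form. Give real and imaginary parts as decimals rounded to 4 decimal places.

ω^12 = e^(2πi·12/21) = e^(i·8π/7)
= cos(8π/7) + i sin(8π/7)
= -0.9010 - 0.4339i


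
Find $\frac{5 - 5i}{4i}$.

Multiply numerator and denominator by conjugate (-4i):
= (5 - 5i)(-4i) / (0^2 + 4^2)
= (-20 - 20i) / 16
Divide through by 4: (-5 - 5i) / 4
= -5/4 - (5/4)i


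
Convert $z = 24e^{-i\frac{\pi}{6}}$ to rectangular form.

a = r cos θ = 24 * sqrt(3)/2 = 12*sqrt(3)
b = r sin θ = 24 * -1/2 = -12
z = 12*sqrt(3) - 12i


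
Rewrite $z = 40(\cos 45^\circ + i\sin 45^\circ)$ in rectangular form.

a = r cos θ = 40 * sqrt(2)/2 = 20*sqrt(2)
b = r sin θ = 40 * sqrt(2)/2 = 20*sqrt(2)
z = 20*sqrt(2) + 20*sqrt(2)i


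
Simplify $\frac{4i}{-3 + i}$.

Multiply numerator and denominator by conjugate (-3 - i):
= (4i)(-3 - i) / ((-3)^2 + 1^2)
= (4 - 12i) / 10
Divide through by 2: (2 - 6i) / 5
= 2/5 - (6/5)i


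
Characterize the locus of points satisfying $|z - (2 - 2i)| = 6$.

|z - z0| = r describes a circle centered at z0 with radius r
Here z0 = 2 - 2i and r = 6
Locus: Circle centered at (2, -2) with radius 6


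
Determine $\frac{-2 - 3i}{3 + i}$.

Multiply numerator and denominator by conjugate (3 - i):
= (-2 - 3i)(3 - i) / (3^2 + 1^2)
= (-9 - 7i) / 10
= -9/10 - (7/10)i


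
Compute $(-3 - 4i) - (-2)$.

(-3 - (-2)) + (-4 - 0)i = -1 - 4i


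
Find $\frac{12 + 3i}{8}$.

Divisor is real, so divide each part by 8:
= 3/2 + (3/8)i


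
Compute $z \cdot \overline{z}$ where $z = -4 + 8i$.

z * conjugate(z) = |z|^2 = a^2 + b^2
= (-4)^2 + 8^2 = 80


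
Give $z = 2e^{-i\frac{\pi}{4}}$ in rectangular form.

a = r cos θ = 2 * sqrt(2)/2 = sqrt(2)
b = r sin θ = 2 * -sqrt(2)/2 = -sqrt(2)
z = sqrt(2) - sqrt(2)i


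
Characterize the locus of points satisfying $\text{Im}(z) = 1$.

Im(z) = y where z = x + yi; the equation y = 1 is satisfied by all points with that y-coordinate
Locus: Horizontal line y = 1


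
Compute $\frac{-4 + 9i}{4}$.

Divisor is real, so divide each part by 4:
= -1 + (9/4)i


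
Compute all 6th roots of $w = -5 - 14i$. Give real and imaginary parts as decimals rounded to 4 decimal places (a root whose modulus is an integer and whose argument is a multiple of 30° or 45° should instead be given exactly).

|w| = sqrt(221) ≈ 14.866069, arg(w) ≈ 250.346176°
Root modulus = sqrt(221)^(1/6) ≈ 1.568072
Root arguments: θ_k = (arg(w) + 360°k)/6 for k = 0, 1, ..., 5
Compute each root as (root modulus)(cos θ_k + i sin θ_k) using full-precision intermediates, then round to 4 decimal places.
Roots: 1.1703 + 1.0436i, -0.3186 + 1.5354i, -1.4890 + 0.4917i, -1.1703 - 1.0436i, 0.3186 - 1.5354i, 1.4890 - 0.4917i


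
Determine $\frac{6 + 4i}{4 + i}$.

Multiply numerator and denominator by conjugate (4 - i):
= (6 + 4i)(4 - i) / (4^2 + 1^2)
= (28 + 10i) / 17
= 28/17 + (10/17)i


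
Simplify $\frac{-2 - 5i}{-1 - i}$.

Multiply numerator and denominator by conjugate (-1 + i):
= (-2 - 5i)(-1 + i) / ((-1)^2 + (-1)^2)
= (7 + 3i) / 2
= 7/2 + (3/2)i


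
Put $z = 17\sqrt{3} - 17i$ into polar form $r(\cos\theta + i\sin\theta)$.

r = |z| = sqrt(a^2 + b^2) = sqrt((17*sqrt(3))^2 + (-17)^2) = sqrt(867 + 289) = sqrt(1156) = 34
θ = arctan(b/a) = arctan(-17/29.4449) (quadrant-adjusted) = 330°
z = 34(cos 330° + i sin 330°)


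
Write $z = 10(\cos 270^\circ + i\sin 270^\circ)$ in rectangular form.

a = r cos θ = 10 * 0 = 0
b = r sin θ = 10 * -1 = -10
z = -10i


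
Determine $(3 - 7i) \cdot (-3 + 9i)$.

(a1*a2 - b1*b2) + (a1*b2 + b1*a2)i
= (-9 - (-63)) + (27 + 21)i
= 54 + 48i


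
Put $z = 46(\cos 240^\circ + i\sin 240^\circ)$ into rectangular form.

a = r cos θ = 46 * -1/2 = -23
b = r sin θ = 46 * -sqrt(3)/2 = -23*sqrt(3)
z = -23 - 23*sqrt(3)i


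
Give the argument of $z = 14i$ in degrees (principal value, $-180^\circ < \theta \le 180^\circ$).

a = 0 and b > 0, so z lies on the positive imaginary axis: θ = 90°


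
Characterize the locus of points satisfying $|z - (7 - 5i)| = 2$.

|z - z0| = r describes a circle centered at z0 with radius r
Here z0 = 7 - 5i and r = 2
Locus: Circle centered at (7, -5) with radius 2


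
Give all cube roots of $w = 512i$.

|w| = 512, arg(w) = 90°
Root modulus = 512^(1/3) = 8
Root arguments: θ_k = (90° + 360°k)/3 for k = 0, 1, ..., 2
Roots: 4*sqrt(3) + 4i, -4*sqrt(3) + 4i, -8i


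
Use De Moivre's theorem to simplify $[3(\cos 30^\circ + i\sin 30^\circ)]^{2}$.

By De Moivre: z^n = r^n(cos(nθ) + i sin(nθ))
= 3^2(cos(2*30°) + i sin(2*30°))
= 9(cos 60° + i sin 60°)
= 9/2 + (9*sqrt(3)/2)i


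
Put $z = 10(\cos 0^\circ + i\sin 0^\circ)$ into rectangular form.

a = r cos θ = 10 * 1 = 10
b = r sin θ = 10 * 0 = 0
z = 10


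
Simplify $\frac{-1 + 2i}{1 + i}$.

Multiply numerator and denominator by conjugate (1 - i):
= (-1 + 2i)(1 - i) / (1^2 + 1^2)
= (1 + 3i) / 2
= 1/2 + (3/2)i


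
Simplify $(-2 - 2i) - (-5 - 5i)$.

(-2 - (-5)) + (-2 - (-5))i = 3 + 3i


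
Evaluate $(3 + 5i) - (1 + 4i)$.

(3 - 1) + (5 - 4)i = 2 + i


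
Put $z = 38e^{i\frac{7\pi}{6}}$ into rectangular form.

a = r cos θ = 38 * -sqrt(3)/2 = -19*sqrt(3)
b = r sin θ = 38 * -1/2 = -19
z = -19*sqrt(3) - 19i


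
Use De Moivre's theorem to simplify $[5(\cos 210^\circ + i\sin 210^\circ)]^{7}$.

By De Moivre: z^n = r^n(cos(nθ) + i sin(nθ))
= 5^7(cos(7*210°) + i sin(7*210°))
= 78125(cos 30° + i sin 30°)
= 78125*sqrt(3)/2 + (78125/2)i


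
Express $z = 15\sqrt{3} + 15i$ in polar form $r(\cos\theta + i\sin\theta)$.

r = |z| = sqrt(a^2 + b^2) = sqrt((15*sqrt(3))^2 + (15)^2) = sqrt(675 + 225) = sqrt(900) = 30
θ = arctan(b/a) = arctan(15/25.9808) (quadrant-adjusted) = 30°
z = 30(cos 30° + i sin 30°)


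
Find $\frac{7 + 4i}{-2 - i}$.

Multiply numerator and denominator by conjugate (-2 + i):
= (7 + 4i)(-2 + i) / ((-2)^2 + (-1)^2)
= (-18 - i) / 5
= -18/5 - (1/5)i


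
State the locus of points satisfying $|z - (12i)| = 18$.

|z - z0| = r describes a circle centered at z0 with radius r
Here z0 = 12i and r = 18
Locus: Circle centered at (0, 12) with radius 18


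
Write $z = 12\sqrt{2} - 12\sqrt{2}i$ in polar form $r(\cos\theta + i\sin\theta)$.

r = |z| = sqrt(a^2 + b^2) = sqrt((12*sqrt(2))^2 + (-12*sqrt(2))^2) = sqrt(288 + 288) = sqrt(576) = 24
θ = arctan(b/a) = arctan(-16.9706/16.9706) (quadrant-adjusted) = 315°
z = 24(cos 315° + i sin 315°)


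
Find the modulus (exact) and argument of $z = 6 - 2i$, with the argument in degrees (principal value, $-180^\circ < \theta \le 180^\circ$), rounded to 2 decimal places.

|z| = sqrt(6^2 + (-2)^2) = sqrt(40)
arg(z) = arctan(b/a) = arctan(-2/6) (quadrant-adjusted) = -18.43°


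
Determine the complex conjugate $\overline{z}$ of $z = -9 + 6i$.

If z = a + bi, then conjugate(z) = a - bi
conjugate(-9 + 6i) = -9 - 6i


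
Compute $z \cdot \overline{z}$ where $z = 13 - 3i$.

z * conjugate(z) = |z|^2 = a^2 + b^2
= 13^2 + (-3)^2 = 178


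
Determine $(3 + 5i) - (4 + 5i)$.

(3 - 4) + (5 - 5)i = -1


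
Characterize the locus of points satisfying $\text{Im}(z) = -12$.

Im(z) = y where z = x + yi; the equation y = -12 is satisfied by all points with that y-coordinate
Locus: Horizontal line y = -12


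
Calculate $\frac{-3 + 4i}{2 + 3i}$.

Multiply numerator and denominator by conjugate (2 - 3i):
= (-3 + 4i)(2 - 3i) / (2^2 + 3^2)
= (6 + 17i) / 13
= 6/13 + (17/13)i


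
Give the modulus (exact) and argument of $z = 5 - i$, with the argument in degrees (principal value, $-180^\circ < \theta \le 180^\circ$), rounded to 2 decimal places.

|z| = sqrt(5^2 + (-1)^2) = sqrt(26)
arg(z) = arctan(b/a) = arctan(-1/5) (quadrant-adjusted) = -11.31°


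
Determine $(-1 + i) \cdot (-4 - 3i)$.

(a1*a2 - b1*b2) + (a1*b2 + b1*a2)i
= (4 - (-3)) + (3 + (-4))i
= 7 - i


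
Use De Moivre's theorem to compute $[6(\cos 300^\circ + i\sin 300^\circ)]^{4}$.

By De Moivre: z^n = r^n(cos(nθ) + i sin(nθ))
= 6^4(cos(4*300°) + i sin(4*300°))
= 1296(cos 120° + i sin 120°)
= -648 + 648*sqrt(3)i


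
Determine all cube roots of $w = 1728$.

|w| = 1728, arg(w) = 0°
Root modulus = 1728^(1/3) = 12
Root arguments: θ_k = (0° + 360°k)/3 for k = 0, 1, ..., 2
Roots: 12, -6 + 6*sqrt(3)i, -6 - 6*sqrt(3)i


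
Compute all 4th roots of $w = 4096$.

|w| = 4096, arg(w) = 0°
Root modulus = 4096^(1/4) = 8
Root arguments: θ_k = (0° + 360°k)/4 for k = 0, 1, ..., 3
Roots: 8, 8i, -8, -8i


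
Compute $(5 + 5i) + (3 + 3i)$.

(5 + 3) + (5 + 3)i = 8 + 8i


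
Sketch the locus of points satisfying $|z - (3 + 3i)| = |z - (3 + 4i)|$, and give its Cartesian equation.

|z - z1| = |z - z2| means z is equidistant from z1 and z2,
i.e. the perpendicular bisector of the segment from (3, 3) to (3, 4) (midpoint (3, 7/2)).
With z = x + yi, square both sides:
(x - 3)^2 + (y - 3)^2 = (x - 3)^2 + (y - 4)^2
The x^2 and y^2 terms cancel: 0x + 2y = 25 - 18 = 7
Simplify: y = 7/2
Locus: Perpendicular bisector of the segment from (3, 3) to (3, 4): the line y = 7/2


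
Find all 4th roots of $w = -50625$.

|w| = 50625, arg(w) = 180°
Root modulus = 50625^(1/4) = 15
Root arguments: θ_k = (180° + 360°k)/4 for k = 0, 1, ..., 3
Roots: 15*sqrt(2)/2 + (15*sqrt(2)/2)i, -15*sqrt(2)/2 + (15*sqrt(2)/2)i, -15*sqrt(2)/2 - (15*sqrt(2)/2)i, 15*sqrt(2)/2 - (15*sqrt(2)/2)i


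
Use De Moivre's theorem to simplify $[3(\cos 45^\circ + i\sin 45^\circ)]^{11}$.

By De Moivre: z^n = r^n(cos(nθ) + i sin(nθ))
= 3^11(cos(11*45°) + i sin(11*45°))
= 177147(cos 135° + i sin 135°)
= -177147*sqrt(2)/2 + (177147*sqrt(2)/2)i


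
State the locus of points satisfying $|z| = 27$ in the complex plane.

|z| = 27 means sqrt(x^2 + y^2) = 27
This is a circle of radius 27 centered at the origin


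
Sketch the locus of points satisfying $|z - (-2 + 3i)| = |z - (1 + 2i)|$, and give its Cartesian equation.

|z - z1| = |z - z2| means z is equidistant from z1 and z2,
i.e. the perpendicular bisector of the segment from (-2, 3) to (1, 2) (midpoint (-1/2, 5/2)).
With z = x + yi, square both sides:
(x - (-2))^2 + (y - 3)^2 = (x - 1)^2 + (y - 2)^2
The x^2 and y^2 terms cancel: 6x + (-2)y = 5 - 13 = -8
Simplify: 3x - y = -4
Locus: Perpendicular bisector of the segment from (-2, 3) to (1, 2): the line 3x - y = -4


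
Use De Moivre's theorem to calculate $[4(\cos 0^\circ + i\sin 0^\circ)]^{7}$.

By De Moivre: z^n = r^n(cos(nθ) + i sin(nθ))
= 4^7(cos(7*0°) + i sin(7*0°))
= 16384(cos 0° + i sin 0°)
= 16384


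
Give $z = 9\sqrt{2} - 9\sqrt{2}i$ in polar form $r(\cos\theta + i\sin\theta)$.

r = |z| = sqrt(a^2 + b^2) = sqrt((9*sqrt(2))^2 + (-9*sqrt(2))^2) = sqrt(162 + 162) = sqrt(324) = 18
θ = arctan(b/a) = arctan(-12.7279/12.7279) (quadrant-adjusted) = 315°
z = 18(cos 315° + i sin 315°)


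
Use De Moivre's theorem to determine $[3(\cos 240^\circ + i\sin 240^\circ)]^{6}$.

By De Moivre: z^n = r^n(cos(nθ) + i sin(nθ))
= 3^6(cos(6*240°) + i sin(6*240°))
= 729(cos 0° + i sin 0°)
= 729


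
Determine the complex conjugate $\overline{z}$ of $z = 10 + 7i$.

If z = a + bi, then conjugate(z) = a - bi
conjugate(10 + 7i) = 10 - 7i


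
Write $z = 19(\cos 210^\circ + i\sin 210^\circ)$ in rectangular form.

a = r cos θ = 19 * -sqrt(3)/2 = -19*sqrt(3)/2
b = r sin θ = 19 * -1/2 = -19/2
z = -19*sqrt(3)/2 - (19/2)i


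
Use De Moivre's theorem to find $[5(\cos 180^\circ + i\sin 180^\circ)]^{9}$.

By De Moivre: z^n = r^n(cos(nθ) + i sin(nθ))
= 5^9(cos(9*180°) + i sin(9*180°))
= 1953125(cos 180° + i sin 180°)
= -1953125


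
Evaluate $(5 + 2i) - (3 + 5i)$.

(5 - 3) + (2 - 5)i = 2 - 3i


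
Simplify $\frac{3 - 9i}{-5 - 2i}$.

Multiply numerator and denominator by conjugate (-5 + 2i):
= (3 - 9i)(-5 + 2i) / ((-5)^2 + (-2)^2)
= (3 + 51i) / 29
= 3/29 + (51/29)i


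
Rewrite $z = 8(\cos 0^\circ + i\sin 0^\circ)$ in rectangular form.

a = r cos θ = 8 * 1 = 8
b = r sin θ = 8 * 0 = 0
z = 8


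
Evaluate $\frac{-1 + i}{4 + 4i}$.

Multiply numerator and denominator by conjugate (4 - 4i):
= (-1 + i)(4 - 4i) / (4^2 + 4^2)
= (8i) / 32
Divide through by 8: (i) / 4
= 0 + (1/4)i


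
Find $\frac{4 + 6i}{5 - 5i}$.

Multiply numerator and denominator by conjugate (5 + 5i):
= (4 + 6i)(5 + 5i) / (5^2 + (-5)^2)
= (-10 + 50i) / 50
Divide through by 10: (-1 + 5i) / 5
= -1/5 + i


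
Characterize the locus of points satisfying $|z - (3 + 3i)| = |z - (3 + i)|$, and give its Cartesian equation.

|z - z1| = |z - z2| means z is equidistant from z1 and z2,
i.e. the perpendicular bisector of the segment from (3, 3) to (3, 1) (midpoint (3, 2)).
With z = x + yi, square both sides:
(x - 3)^2 + (y - 3)^2 = (x - 3)^2 + (y - 1)^2
The x^2 and y^2 terms cancel: 0x + (-4)y = 10 - 18 = -8
Simplify: y = 2
Locus: Perpendicular bisector of the segment from (3, 3) to (3, 1): the line y = 2


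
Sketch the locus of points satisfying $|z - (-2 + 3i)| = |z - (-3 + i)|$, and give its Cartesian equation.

|z - z1| = |z - z2| means z is equidistant from z1 and z2,
i.e. the perpendicular bisector of the segment from (-2, 3) to (-3, 1) (midpoint (-5/2, 2)).
With z = x + yi, square both sides:
(x - (-2))^2 + (y - 3)^2 = (x - (-3))^2 + (y - 1)^2
The x^2 and y^2 terms cancel: -2x + (-4)y = 10 - 13 = -3
Simplify: 2x + 4y = 3
Locus: Perpendicular bisector of the segment from (-2, 3) to (-3, 1): the line 2x + 4y = 3


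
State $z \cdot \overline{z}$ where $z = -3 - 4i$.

z * conjugate(z) = |z|^2 = a^2 + b^2
= (-3)^2 + (-4)^2 = 25


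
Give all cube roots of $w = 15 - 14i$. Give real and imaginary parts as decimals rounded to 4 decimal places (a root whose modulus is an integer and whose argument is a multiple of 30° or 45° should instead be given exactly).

|w| = sqrt(421) ≈ 20.518285, arg(w) ≈ 316.974934°
Root modulus = sqrt(421)^(1/3) ≈ 2.737665
Root arguments: θ_k = (arg(w) + 360°k)/3 for k = 0, 1, ..., 2
Compute each root as (root modulus)(cos θ_k + i sin θ_k) using full-precision intermediates, then round to 4 decimal places.
Roots: -0.7389 + 2.6361i, -1.9135 - 1.9579i, 2.6523 - 0.6781i


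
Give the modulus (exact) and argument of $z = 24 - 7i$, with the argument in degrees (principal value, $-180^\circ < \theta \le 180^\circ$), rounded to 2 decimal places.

|z| = sqrt(24^2 + (-7)^2) = 25
arg(z) = arctan(b/a) = arctan(-7/24) (quadrant-adjusted) = -16.26°


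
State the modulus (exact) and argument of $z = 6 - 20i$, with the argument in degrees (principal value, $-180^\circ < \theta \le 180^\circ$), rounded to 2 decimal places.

|z| = sqrt(6^2 + (-20)^2) = sqrt(436)
arg(z) = arctan(b/a) = arctan(-20/6) (quadrant-adjusted) = -73.30°


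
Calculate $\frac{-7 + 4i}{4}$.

Divisor is real, so divide each part by 4:
= -7/4 + i


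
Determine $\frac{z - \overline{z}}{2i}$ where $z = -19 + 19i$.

z - conjugate(z) = 2bi
(z - conjugate(z))/(2i) = 2bi/(2i) = b = 19


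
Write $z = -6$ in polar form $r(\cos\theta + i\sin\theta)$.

r = |z| = sqrt(a^2 + b^2) = sqrt((-6)^2 + (0)^2) = sqrt(36 + 0) = sqrt(36) = 6
b = 0 and a < 0, so z lies on the negative real axis: θ = 180°
z = 6(cos 180° + i sin 180°)


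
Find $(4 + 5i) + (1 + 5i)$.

(4 + 1) + (5 + 5)i = 5 + 10i


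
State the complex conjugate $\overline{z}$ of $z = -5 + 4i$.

If z = a + bi, then conjugate(z) = a - bi
conjugate(-5 + 4i) = -5 - 4i


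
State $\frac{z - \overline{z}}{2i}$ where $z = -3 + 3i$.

z - conjugate(z) = 2bi
(z - conjugate(z))/(2i) = 2bi/(2i) = b = 3


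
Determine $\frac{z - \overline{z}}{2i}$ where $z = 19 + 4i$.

z - conjugate(z) = 2bi
(z - conjugate(z))/(2i) = 2bi/(2i) = b = 4


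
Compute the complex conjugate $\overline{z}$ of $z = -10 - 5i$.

If z = a + bi, then conjugate(z) = a - bi
conjugate(-10 - 5i) = -10 + 5i


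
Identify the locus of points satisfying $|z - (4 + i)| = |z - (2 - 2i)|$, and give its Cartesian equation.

|z - z1| = |z - z2| means z is equidistant from z1 and z2,
i.e. the perpendicular bisector of the segment from (4, 1) to (2, -2) (midpoint (3, -1/2)).
With z = x + yi, square both sides:
(x - 4)^2 + (y - 1)^2 = (x - 2)^2 + (y - (-2))^2
The x^2 and y^2 terms cancel: -4x + (-6)y = 8 - 17 = -9
Simplify: 4x + 6y = 9
Locus: Perpendicular bisector of the segment from (4, 1) to (2, -2): the line 4x + 6y = 9


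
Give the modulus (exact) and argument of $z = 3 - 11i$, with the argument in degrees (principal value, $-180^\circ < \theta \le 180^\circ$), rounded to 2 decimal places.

|z| = sqrt(3^2 + (-11)^2) = sqrt(130)
arg(z) = arctan(b/a) = arctan(-11/3) (quadrant-adjusted) = -74.74°


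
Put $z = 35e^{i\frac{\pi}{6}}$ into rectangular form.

a = r cos θ = 35 * sqrt(3)/2 = 35*sqrt(3)/2
b = r sin θ = 35 * 1/2 = 35/2
z = 35*sqrt(3)/2 + (35/2)i


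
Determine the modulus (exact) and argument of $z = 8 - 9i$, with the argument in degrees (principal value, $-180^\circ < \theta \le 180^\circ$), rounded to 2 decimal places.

|z| = sqrt(8^2 + (-9)^2) = sqrt(145)
arg(z) = arctan(b/a) = arctan(-9/8) (quadrant-adjusted) = -48.37°


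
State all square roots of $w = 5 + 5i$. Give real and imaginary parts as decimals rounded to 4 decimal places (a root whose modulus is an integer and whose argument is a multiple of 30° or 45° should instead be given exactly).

|w| = sqrt(50) ≈ 7.071068, arg(w) = 45°
Root modulus = sqrt(50)^(1/2) ≈ 2.659148
Root arguments: θ_k = (45° + 360°k)/2 for k = 0, 1, ..., 1
Compute each root as (root modulus)(cos θ_k + i sin θ_k) using full-precision intermediates, then round to 4 decimal places.
Roots: 2.4567 + 1.0176i, -2.4567 - 1.0176i


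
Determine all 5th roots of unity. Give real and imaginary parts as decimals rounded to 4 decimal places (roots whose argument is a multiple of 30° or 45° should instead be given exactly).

ω_k = e^(2πik/5) = cos(2πk/5) + i sin(2πk/5) for k = 0, 1, ..., 4
Roots: 1, 0.3090 + 0.9511i, -0.8090 + 0.5878i, -0.8090 - 0.5878i, 0.3090 - 0.9511i


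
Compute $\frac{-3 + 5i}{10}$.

Divisor is real, so divide each part by 10:
= -3/10 + (1/2)i


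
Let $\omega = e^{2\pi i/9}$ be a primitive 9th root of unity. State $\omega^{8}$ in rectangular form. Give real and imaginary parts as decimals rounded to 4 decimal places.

ω^8 = e^(2πi·8/9) = e^(i·16π/9)
= cos(16π/9) + i sin(16π/9)
= 0.7660 - 0.6428i


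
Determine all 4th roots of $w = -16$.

|w| = 16, arg(w) = 180°
Root modulus = 16^(1/4) = 2
Root arguments: θ_k = (180° + 360°k)/4 for k = 0, 1, ..., 3
Roots: sqrt(2) + sqrt(2)i, -sqrt(2) + sqrt(2)i, -sqrt(2) - sqrt(2)i, sqrt(2) - sqrt(2)i


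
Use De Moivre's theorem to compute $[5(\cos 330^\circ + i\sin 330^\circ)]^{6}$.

By De Moivre: z^n = r^n(cos(nθ) + i sin(nθ))
= 5^6(cos(6*330°) + i sin(6*330°))
= 15625(cos 180° + i sin 180°)
= -15625


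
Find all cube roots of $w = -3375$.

|w| = 3375, arg(w) = 180°
Root modulus = 3375^(1/3) = 15
Root arguments: θ_k = (180° + 360°k)/3 for k = 0, 1, ..., 2
Roots: 15/2 + (15*sqrt(3)/2)i, -15, 15/2 - (15*sqrt(3)/2)i


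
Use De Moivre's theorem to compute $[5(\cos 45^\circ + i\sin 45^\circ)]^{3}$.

By De Moivre: z^n = r^n(cos(nθ) + i sin(nθ))
= 5^3(cos(3*45°) + i sin(3*45°))
= 125(cos 135° + i sin 135°)
= -125*sqrt(2)/2 + (125*sqrt(2)/2)i


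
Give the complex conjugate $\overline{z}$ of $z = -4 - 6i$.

If z = a + bi, then conjugate(z) = a - bi
conjugate(-4 - 6i) = -4 + 6i


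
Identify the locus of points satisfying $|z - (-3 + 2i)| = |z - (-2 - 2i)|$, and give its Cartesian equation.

|z - z1| = |z - z2| means z is equidistant from z1 and z2,
i.e. the perpendicular bisector of the segment from (-3, 2) to (-2, -2) (midpoint (-5/2, 0)).
With z = x + yi, square both sides:
(x - (-3))^2 + (y - 2)^2 = (x - (-2))^2 + (y - (-2))^2
The x^2 and y^2 terms cancel: 2x + (-8)y = 8 - 13 = -5
Simplify: 2x - 8y = -5
Locus: Perpendicular bisector of the segment from (-3, 2) to (-2, -2): the line 2x - 8y = -5


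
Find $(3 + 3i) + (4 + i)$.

(3 + 4) + (3 + 1)i = 7 + 4i


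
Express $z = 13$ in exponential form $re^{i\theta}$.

r = |z| = sqrt((13)^2 + (0)^2) = sqrt(169 + 0) = sqrt(169) = 13
b = 0 and a > 0, so z lies on the positive real axis: θ = 0
z = 13e^(i*0) = 13


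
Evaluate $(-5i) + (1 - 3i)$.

(0 + 1) + (-5 + (-3))i = 1 - 8i


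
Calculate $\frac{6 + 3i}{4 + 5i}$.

Multiply numerator and denominator by conjugate (4 - 5i):
= (6 + 3i)(4 - 5i) / (4^2 + 5^2)
= (39 - 18i) / 41
= 39/41 - (18/41)i


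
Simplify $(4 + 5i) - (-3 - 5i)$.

(4 - (-3)) + (5 - (-5))i = 7 + 10i


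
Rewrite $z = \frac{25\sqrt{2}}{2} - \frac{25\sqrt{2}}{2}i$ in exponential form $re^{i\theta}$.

r = |z| = sqrt((25*sqrt(2)/2)^2 + (-25*sqrt(2)/2)^2) = sqrt(625/2 + 625/2) = sqrt(625) = 25
θ = arctan(b/a) = arctan(-17.6777/17.6777) (quadrant-adjusted) = -45° = -π/4
z = 25e^(-i*π/4)


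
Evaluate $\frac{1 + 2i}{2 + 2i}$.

Multiply numerator and denominator by conjugate (2 - 2i):
= (1 + 2i)(2 - 2i) / (2^2 + 2^2)
= (6 + 2i) / 8
Divide through by 2: (3 + i) / 4
= 3/4 + (1/4)i


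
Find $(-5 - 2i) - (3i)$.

(-5 - 0) + (-2 - 3)i = -5 - 5i


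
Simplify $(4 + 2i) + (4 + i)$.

(4 + 4) + (2 + 1)i = 8 + 3i


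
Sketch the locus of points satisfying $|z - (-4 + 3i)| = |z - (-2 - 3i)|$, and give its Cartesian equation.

|z - z1| = |z - z2| means z is equidistant from z1 and z2,
i.e. the perpendicular bisector of the segment from (-4, 3) to (-2, -3) (midpoint (-3, 0)).
With z = x + yi, square both sides:
(x - (-4))^2 + (y - 3)^2 = (x - (-2))^2 + (y - (-3))^2
The x^2 and y^2 terms cancel: 4x + (-12)y = 13 - 25 = -12
Simplify: x - 3y = -3
Locus: Perpendicular bisector of the segment from (-4, 3) to (-2, -3): the line x - 3y = -3


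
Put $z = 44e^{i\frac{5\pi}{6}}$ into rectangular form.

a = r cos θ = 44 * -sqrt(3)/2 = -22*sqrt(3)
b = r sin θ = 44 * 1/2 = 22
z = -22*sqrt(3) + 22i


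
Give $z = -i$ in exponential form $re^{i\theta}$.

r = |z| = sqrt((0)^2 + (-1)^2) = sqrt(0 + 1) = sqrt(1) = 1
a = 0 and b < 0, so z lies on the negative imaginary axis: θ = -90° = -π/2
z = 1e^(-i*π/2)


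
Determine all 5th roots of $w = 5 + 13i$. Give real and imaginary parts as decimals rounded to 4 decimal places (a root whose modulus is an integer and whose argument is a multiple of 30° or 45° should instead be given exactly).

|w| = sqrt(194) ≈ 13.928388, arg(w) ≈ 68.962489°
Root modulus = sqrt(194)^(1/5) ≈ 1.693480
Root arguments: θ_k = (arg(w) + 360°k)/5 for k = 0, 1, ..., 4
Compute each root as (root modulus)(cos θ_k + i sin θ_k) using full-precision intermediates, then round to 4 decimal places.
Roots: 1.6446 + 0.4037i, 0.1242 + 1.6889i, -1.5679 + 0.6401i, -1.0932 - 1.2933i, 0.8922 - 1.4394i


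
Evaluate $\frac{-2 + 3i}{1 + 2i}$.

Multiply numerator and denominator by conjugate (1 - 2i):
= (-2 + 3i)(1 - 2i) / (1^2 + 2^2)
= (4 + 7i) / 5
= 4/5 + (7/5)i


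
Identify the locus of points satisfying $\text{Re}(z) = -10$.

Re(z) = x where z = x + yi; the equation x = -10 is satisfied by all points with that x-coordinate
Locus: Vertical line x = -10


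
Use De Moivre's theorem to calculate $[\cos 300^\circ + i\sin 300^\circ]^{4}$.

By De Moivre: z^n = r^n(cos(nθ) + i sin(nθ))
= 1^4(cos(4*300°) + i sin(4*300°))
= 1(cos 120° + i sin 120°)
= -1/2 + (sqrt(3)/2)i


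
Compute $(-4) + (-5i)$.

(-4 + 0) + (0 + (-5))i = -4 - 5i


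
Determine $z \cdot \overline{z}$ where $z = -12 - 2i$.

z * conjugate(z) = |z|^2 = a^2 + b^2
= (-12)^2 + (-2)^2 = 148


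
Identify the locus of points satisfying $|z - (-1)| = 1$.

|z - z0| = r describes a circle centered at z0 with radius r
Here z0 = -1 and r = 1
Locus: Circle centered at (-1, 0) with radius 1


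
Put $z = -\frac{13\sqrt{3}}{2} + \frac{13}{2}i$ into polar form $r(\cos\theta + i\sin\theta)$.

r = |z| = sqrt(a^2 + b^2) = sqrt((-13*sqrt(3)/2)^2 + (13/2)^2) = sqrt(507/4 + 169/4) = sqrt(169) = 13
θ = arctan(b/a) = arctan(6.5/-11.2583) (quadrant-adjusted) = 150°
z = 13(cos 150° + i sin 150°)


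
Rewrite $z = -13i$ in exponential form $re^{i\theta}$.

r = |z| = sqrt((0)^2 + (-13)^2) = sqrt(0 + 169) = sqrt(169) = 13
a = 0 and b < 0, so z lies on the negative imaginary axis: θ = -90° = -π/2
z = 13e^(-i*π/2)


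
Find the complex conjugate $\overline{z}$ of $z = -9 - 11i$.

If z = a + bi, then conjugate(z) = a - bi
conjugate(-9 - 11i) = -9 + 11i


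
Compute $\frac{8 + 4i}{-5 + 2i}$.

Multiply numerator and denominator by conjugate (-5 - 2i):
= (8 + 4i)(-5 - 2i) / ((-5)^2 + 2^2)
= (-32 - 36i) / 29
= -32/29 - (36/29)i


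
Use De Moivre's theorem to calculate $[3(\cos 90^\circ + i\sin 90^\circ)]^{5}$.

By De Moivre: z^n = r^n(cos(nθ) + i sin(nθ))
= 3^5(cos(5*90°) + i sin(5*90°))
= 243(cos 90° + i sin 90°)
= 243i


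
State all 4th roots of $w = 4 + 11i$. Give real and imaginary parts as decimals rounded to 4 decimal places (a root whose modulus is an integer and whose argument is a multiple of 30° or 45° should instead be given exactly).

|w| = sqrt(137) ≈ 11.704700, arg(w) ≈ 70.016893°
Root modulus = sqrt(137)^(1/4) ≈ 1.849652
Root arguments: θ_k = (arg(w) + 360°k)/4 for k = 0, 1, ..., 3
Compute each root as (root modulus)(cos θ_k + i sin θ_k) using full-precision intermediates, then round to 4 decimal places.
Roots: 1.7640 + 0.5563i, -0.5563 + 1.7640i, -1.7640 - 0.5563i, 0.5563 - 1.7640i


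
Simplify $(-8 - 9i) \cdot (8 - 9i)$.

(a1*a2 - b1*b2) + (a1*b2 + b1*a2)i
= (-64 - 81) + (72 + (-72))i
= -145


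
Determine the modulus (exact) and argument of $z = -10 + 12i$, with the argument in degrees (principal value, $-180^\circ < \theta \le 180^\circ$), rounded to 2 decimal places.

|z| = sqrt((-10)^2 + 12^2) = sqrt(244)
arg(z) = arctan(b/a) = arctan(12/-10) (quadrant-adjusted) = 129.81°


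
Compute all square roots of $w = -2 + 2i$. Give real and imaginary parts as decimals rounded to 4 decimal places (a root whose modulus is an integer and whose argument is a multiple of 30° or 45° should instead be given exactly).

|w| = sqrt(8) ≈ 2.828427, arg(w) = 135°
Root modulus = sqrt(8)^(1/2) ≈ 1.681793
Root arguments: θ_k = (135° + 360°k)/2 for k = 0, 1, ..., 1
Compute each root as (root modulus)(cos θ_k + i sin θ_k) using full-precision intermediates, then round to 4 decimal places.
Roots: 0.6436 + 1.5538i, -0.6436 - 1.5538i


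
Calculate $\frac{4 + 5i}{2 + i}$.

Multiply numerator and denominator by conjugate (2 - i):
= (4 + 5i)(2 - i) / (2^2 + 1^2)
= (13 + 6i) / 5
= 13/5 + (6/5)i


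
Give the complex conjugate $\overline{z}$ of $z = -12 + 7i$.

If z = a + bi, then conjugate(z) = a - bi
conjugate(-12 + 7i) = -12 - 7i


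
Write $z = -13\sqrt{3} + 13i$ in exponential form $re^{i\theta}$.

r = |z| = sqrt((-13*sqrt(3))^2 + (13)^2) = sqrt(507 + 169) = sqrt(676) = 26
θ = arctan(b/a) = arctan(13/-22.5167) (quadrant-adjusted) = 150° = 5π/6
z = 26e^(i*5π/6)


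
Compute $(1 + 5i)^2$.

(a + bi)^2 = a^2 - b^2 + 2abi
= 1^2 - 5^2 + 2*1*5i
= -24 + 10i


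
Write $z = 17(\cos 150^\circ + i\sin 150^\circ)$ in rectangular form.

a = r cos θ = 17 * -sqrt(3)/2 = -17*sqrt(3)/2
b = r sin θ = 17 * 1/2 = 17/2
z = -17*sqrt(3)/2 + (17/2)i


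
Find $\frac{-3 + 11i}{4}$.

Divisor is real, so divide each part by 4:
= -3/4 + (11/4)i


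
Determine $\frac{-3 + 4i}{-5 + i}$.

Multiply numerator and denominator by conjugate (-5 - i):
= (-3 + 4i)(-5 - i) / ((-5)^2 + 1^2)
= (19 - 17i) / 26
= 19/26 - (17/26)i


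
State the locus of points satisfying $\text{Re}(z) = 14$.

Re(z) = x where z = x + yi; the equation x = 14 is satisfied by all points with that x-coordinate
Locus: Vertical line x = 14


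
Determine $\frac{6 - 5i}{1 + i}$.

Multiply numerator and denominator by conjugate (1 - i):
= (6 - 5i)(1 - i) / (1^2 + 1^2)
= (1 - 11i) / 2
= 1/2 - (11/2)i


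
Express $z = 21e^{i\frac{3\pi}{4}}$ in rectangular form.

a = r cos θ = 21 * -sqrt(2)/2 = -21*sqrt(2)/2
b = r sin θ = 21 * sqrt(2)/2 = 21*sqrt(2)/2
z = -21*sqrt(2)/2 + (21*sqrt(2)/2)i


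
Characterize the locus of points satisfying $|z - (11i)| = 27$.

|z - z0| = r describes a circle centered at z0 with radius r
Here z0 = 11i and r = 27
Locus: Circle centered at (0, 11) with radius 27


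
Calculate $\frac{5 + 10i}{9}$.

Divisor is real, so divide each part by 9:
= 5/9 + (10/9)i


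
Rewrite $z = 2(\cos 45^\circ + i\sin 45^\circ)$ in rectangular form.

a = r cos θ = 2 * sqrt(2)/2 = sqrt(2)
b = r sin θ = 2 * sqrt(2)/2 = sqrt(2)
z = sqrt(2) + sqrt(2)i


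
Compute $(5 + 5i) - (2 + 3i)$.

(5 - 2) + (5 - 3)i = 3 + 2i


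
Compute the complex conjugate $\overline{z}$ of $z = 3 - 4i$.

If z = a + bi, then conjugate(z) = a - bi
conjugate(3 - 4i) = 3 + 4i


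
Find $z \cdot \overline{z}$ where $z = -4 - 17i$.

z * conjugate(z) = |z|^2 = a^2 + b^2
= (-4)^2 + (-17)^2 = 305


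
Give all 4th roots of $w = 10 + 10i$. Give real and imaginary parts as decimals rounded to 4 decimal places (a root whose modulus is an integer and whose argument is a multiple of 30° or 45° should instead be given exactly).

|w| = sqrt(200) ≈ 14.142136, arg(w) = 45°
Root modulus = sqrt(200)^(1/4) ≈ 1.939227
Root arguments: θ_k = (45° + 360°k)/4 for k = 0, 1, ..., 3
Compute each root as (root modulus)(cos θ_k + i sin θ_k) using full-precision intermediates, then round to 4 decimal places.
Roots: 1.9020 + 0.3783i, -0.3783 + 1.9020i, -1.9020 - 0.3783i, 0.3783 - 1.9020i


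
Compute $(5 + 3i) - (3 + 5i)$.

(5 - 3) + (3 - 5)i = 2 - 2i


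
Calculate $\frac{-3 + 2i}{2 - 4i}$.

Multiply numerator and denominator by conjugate (2 + 4i):
= (-3 + 2i)(2 + 4i) / (2^2 + (-4)^2)
= (-14 - 8i) / 20
Divide through by 2: (-7 - 4i) / 10
= -7/10 - (2/5)i


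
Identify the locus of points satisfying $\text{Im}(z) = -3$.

Im(z) = y where z = x + yi; the equation y = -3 is satisfied by all points with that y-coordinate
Locus: Horizontal line y = -3


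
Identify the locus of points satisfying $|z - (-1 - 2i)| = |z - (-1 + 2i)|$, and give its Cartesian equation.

|z - z1| = |z - z2| means z is equidistant from z1 and z2,
i.e. the perpendicular bisector of the segment from (-1, -2) to (-1, 2) (midpoint (-1, 0)).
With z = x + yi, square both sides:
(x - (-1))^2 + (y - (-2))^2 = (x - (-1))^2 + (y - 2)^2
The x^2 and y^2 terms cancel: 0x + 8y = 5 - 5 = 0
Simplify: y = 0
Locus: Perpendicular bisector of the segment from (-1, -2) to (-1, 2): the line y = 0


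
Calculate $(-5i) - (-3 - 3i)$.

(0 - (-3)) + (-5 - (-3))i = 3 - 2i


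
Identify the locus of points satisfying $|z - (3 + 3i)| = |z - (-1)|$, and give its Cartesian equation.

|z - z1| = |z - z2| means z is equidistant from z1 and z2,
i.e. the perpendicular bisector of the segment from (3, 3) to (-1, 0) (midpoint (1, 3/2)).
With z = x + yi, square both sides:
(x - 3)^2 + (y - 3)^2 = (x - (-1))^2 + (y - 0)^2
The x^2 and y^2 terms cancel: -8x + (-6)y = 1 - 18 = -17
Simplify: 8x + 6y = 17
Locus: Perpendicular bisector of the segment from (3, 3) to (-1, 0): the line 8x + 6y = 17


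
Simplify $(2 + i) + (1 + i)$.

(2 + 1) + (1 + 1)i = 3 + 2i


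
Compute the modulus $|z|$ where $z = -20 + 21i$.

|z| = sqrt(a^2 + b^2) = sqrt((-20)^2 + 21^2) = sqrt(841) = 29


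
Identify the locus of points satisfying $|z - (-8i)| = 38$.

|z - z0| = r describes a circle centered at z0 with radius r
Here z0 = -8i and r = 38
Locus: Circle centered at (0, -8) with radius 38


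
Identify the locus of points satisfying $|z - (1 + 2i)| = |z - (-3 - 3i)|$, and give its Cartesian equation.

|z - z1| = |z - z2| means z is equidistant from z1 and z2,
i.e. the perpendicular bisector of the segment from (1, 2) to (-3, -3) (midpoint (-1, -1/2)).
With z = x + yi, square both sides:
(x - 1)^2 + (y - 2)^2 = (x - (-3))^2 + (y - (-3))^2
The x^2 and y^2 terms cancel: -8x + (-10)y = 18 - 5 = 13
Simplify: 8x + 10y = -13
Locus: Perpendicular bisector of the segment from (1, 2) to (-3, -3): the line 8x + 10y = -13


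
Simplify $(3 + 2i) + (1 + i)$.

(3 + 1) + (2 + 1)i = 4 + 3i


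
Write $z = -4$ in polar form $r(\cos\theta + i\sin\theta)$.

r = |z| = sqrt(a^2 + b^2) = sqrt((-4)^2 + (0)^2) = sqrt(16 + 0) = sqrt(16) = 4
b = 0 and a < 0, so z lies on the negative real axis: θ = 180°
z = 4(cos 180° + i sin 180°)


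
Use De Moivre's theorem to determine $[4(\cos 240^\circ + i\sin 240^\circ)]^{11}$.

By De Moivre: z^n = r^n(cos(nθ) + i sin(nθ))
= 4^11(cos(11*240°) + i sin(11*240°))
= 4194304(cos 120° + i sin 120°)
= -2097152 + 2097152*sqrt(3)i


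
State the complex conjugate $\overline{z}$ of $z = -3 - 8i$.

If z = a + bi, then conjugate(z) = a - bi
conjugate(-3 - 8i) = -3 + 8i


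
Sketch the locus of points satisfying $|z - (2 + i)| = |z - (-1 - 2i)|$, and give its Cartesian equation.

|z - z1| = |z - z2| means z is equidistant from z1 and z2,
i.e. the perpendicular bisector of the segment from (2, 1) to (-1, -2) (midpoint (1/2, -1/2)).
With z = x + yi, square both sides:
(x - 2)^2 + (y - 1)^2 = (x - (-1))^2 + (y - (-2))^2
The x^2 and y^2 terms cancel: -6x + (-6)y = 5 - 5 = 0
Simplify: x + y = 0
Locus: Perpendicular bisector of the segment from (2, 1) to (-1, -2): the line x + y = 0


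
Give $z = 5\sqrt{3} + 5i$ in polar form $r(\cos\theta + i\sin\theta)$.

r = |z| = sqrt(a^2 + b^2) = sqrt((5*sqrt(3))^2 + (5)^2) = sqrt(75 + 25) = sqrt(100) = 10
θ = arctan(b/a) = arctan(5/8.6603) (quadrant-adjusted) = 30°
z = 10(cos 30° + i sin 30°)


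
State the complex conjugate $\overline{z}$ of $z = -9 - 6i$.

If z = a + bi, then conjugate(z) = a - bi
conjugate(-9 - 6i) = -9 + 6i


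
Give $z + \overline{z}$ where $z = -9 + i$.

z + conjugate(z) = (a + bi) + (a - bi) = 2a
= 2 * (-9) = -18


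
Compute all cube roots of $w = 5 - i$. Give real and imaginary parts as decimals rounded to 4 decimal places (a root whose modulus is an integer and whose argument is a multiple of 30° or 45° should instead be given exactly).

|w| = sqrt(26) ≈ 5.099020, arg(w) ≈ 348.690068°
Root modulus = sqrt(26)^(1/3) ≈ 1.721190
Root arguments: θ_k = (arg(w) + 360°k)/3 for k = 0, 1, ..., 2
Compute each root as (root modulus)(cos θ_k + i sin θ_k) using full-precision intermediates, then round to 4 decimal places.
Roots: -0.7607 + 1.5440i, -0.9567 - 1.4308i, 1.7175 - 0.1132i
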